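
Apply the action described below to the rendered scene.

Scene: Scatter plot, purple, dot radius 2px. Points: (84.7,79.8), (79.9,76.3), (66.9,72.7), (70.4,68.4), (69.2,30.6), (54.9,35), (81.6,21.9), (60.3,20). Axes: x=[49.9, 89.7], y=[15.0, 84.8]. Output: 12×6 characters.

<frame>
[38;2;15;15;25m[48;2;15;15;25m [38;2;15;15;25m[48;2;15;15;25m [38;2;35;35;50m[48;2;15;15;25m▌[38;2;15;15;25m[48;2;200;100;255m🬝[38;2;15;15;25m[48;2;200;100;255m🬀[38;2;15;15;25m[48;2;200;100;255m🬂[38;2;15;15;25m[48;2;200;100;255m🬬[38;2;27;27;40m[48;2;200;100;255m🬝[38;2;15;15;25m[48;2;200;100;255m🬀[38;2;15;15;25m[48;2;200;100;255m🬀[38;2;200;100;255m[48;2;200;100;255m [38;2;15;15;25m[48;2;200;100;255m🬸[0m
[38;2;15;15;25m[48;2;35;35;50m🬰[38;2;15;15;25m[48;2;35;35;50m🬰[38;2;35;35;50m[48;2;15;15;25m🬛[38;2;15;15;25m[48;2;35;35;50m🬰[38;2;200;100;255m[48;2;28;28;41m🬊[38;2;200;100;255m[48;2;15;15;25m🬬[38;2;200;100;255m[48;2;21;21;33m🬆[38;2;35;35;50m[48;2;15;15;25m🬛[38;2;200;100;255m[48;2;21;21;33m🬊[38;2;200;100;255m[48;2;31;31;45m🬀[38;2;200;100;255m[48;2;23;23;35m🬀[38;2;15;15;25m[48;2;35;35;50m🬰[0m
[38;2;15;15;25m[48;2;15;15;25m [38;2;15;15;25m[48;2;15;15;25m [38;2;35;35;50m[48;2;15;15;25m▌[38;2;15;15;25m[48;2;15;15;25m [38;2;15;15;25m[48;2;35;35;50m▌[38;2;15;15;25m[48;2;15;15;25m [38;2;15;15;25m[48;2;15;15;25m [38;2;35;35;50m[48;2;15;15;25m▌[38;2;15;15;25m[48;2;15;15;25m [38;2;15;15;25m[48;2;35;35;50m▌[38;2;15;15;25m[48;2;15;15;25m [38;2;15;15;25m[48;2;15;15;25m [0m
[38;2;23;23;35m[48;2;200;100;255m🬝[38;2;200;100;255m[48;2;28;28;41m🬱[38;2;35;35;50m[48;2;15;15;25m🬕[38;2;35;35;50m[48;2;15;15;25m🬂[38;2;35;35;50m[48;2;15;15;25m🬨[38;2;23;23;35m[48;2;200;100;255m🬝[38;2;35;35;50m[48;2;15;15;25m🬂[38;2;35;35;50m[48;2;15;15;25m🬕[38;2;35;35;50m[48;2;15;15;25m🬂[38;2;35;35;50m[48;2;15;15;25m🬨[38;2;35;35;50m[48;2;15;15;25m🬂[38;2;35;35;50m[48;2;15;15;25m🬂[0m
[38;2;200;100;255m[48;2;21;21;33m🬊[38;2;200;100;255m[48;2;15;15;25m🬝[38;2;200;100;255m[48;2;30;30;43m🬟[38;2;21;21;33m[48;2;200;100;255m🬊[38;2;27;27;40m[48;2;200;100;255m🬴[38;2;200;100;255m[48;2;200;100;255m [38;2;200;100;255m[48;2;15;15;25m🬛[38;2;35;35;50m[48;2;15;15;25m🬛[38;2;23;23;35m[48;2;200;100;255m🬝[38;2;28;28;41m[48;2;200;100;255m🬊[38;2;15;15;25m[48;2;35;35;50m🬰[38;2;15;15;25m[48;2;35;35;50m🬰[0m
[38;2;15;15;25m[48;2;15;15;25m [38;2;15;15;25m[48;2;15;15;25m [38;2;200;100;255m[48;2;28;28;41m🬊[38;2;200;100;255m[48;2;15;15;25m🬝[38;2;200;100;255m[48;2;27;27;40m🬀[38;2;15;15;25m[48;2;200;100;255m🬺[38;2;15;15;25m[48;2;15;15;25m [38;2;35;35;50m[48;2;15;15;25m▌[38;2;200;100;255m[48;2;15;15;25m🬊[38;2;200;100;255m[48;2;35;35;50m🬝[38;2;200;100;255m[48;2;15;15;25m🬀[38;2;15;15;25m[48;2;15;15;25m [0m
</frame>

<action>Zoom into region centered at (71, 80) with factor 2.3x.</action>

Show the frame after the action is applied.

<frame>
[38;2;15;15;25m[48;2;15;15;25m [38;2;15;15;25m[48;2;15;15;25m [38;2;35;35;50m[48;2;15;15;25m▌[38;2;15;15;25m[48;2;15;15;25m [38;2;15;15;25m[48;2;35;35;50m▌[38;2;15;15;25m[48;2;15;15;25m [38;2;15;15;25m[48;2;15;15;25m [38;2;35;35;50m[48;2;15;15;25m▌[38;2;15;15;25m[48;2;15;15;25m [38;2;15;15;25m[48;2;35;35;50m▌[38;2;15;15;25m[48;2;15;15;25m [38;2;15;15;25m[48;2;15;15;25m [0m
[38;2;15;15;25m[48;2;35;35;50m🬰[38;2;15;15;25m[48;2;35;35;50m🬰[38;2;35;35;50m[48;2;15;15;25m🬛[38;2;15;15;25m[48;2;35;35;50m🬰[38;2;15;15;25m[48;2;35;35;50m🬐[38;2;15;15;25m[48;2;35;35;50m🬰[38;2;15;15;25m[48;2;35;35;50m🬰[38;2;35;35;50m[48;2;15;15;25m🬛[38;2;15;15;25m[48;2;35;35;50m🬰[38;2;15;15;25m[48;2;35;35;50m🬐[38;2;15;15;25m[48;2;35;35;50m🬰[38;2;15;15;25m[48;2;35;35;50m🬰[0m
[38;2;15;15;25m[48;2;15;15;25m [38;2;15;15;25m[48;2;15;15;25m [38;2;35;35;50m[48;2;15;15;25m▌[38;2;15;15;25m[48;2;15;15;25m [38;2;15;15;25m[48;2;35;35;50m▌[38;2;15;15;25m[48;2;15;15;25m [38;2;15;15;25m[48;2;15;15;25m [38;2;35;35;50m[48;2;15;15;25m▌[38;2;15;15;25m[48;2;15;15;25m [38;2;15;15;25m[48;2;35;35;50m▌[38;2;15;15;25m[48;2;15;15;25m [38;2;15;15;25m[48;2;200;100;255m🬝[0m
[38;2;35;35;50m[48;2;15;15;25m🬂[38;2;35;35;50m[48;2;15;15;25m🬂[38;2;31;31;45m[48;2;200;100;255m🬝[38;2;200;100;255m[48;2;28;28;41m🬱[38;2;35;35;50m[48;2;15;15;25m🬨[38;2;35;35;50m[48;2;15;15;25m🬂[38;2;35;35;50m[48;2;15;15;25m🬂[38;2;35;35;50m[48;2;15;15;25m🬕[38;2;35;35;50m[48;2;15;15;25m🬂[38;2;35;35;50m[48;2;15;15;25m🬨[38;2;23;23;35m[48;2;200;100;255m🬴[38;2;200;100;255m[48;2;200;100;255m [0m
[38;2;15;15;25m[48;2;35;35;50m🬰[38;2;15;15;25m[48;2;35;35;50m🬰[38;2;200;100;255m[48;2;28;28;41m🬊[38;2;200;100;255m[48;2;15;15;25m🬝[38;2;200;100;255m[48;2;35;35;50m🬶[38;2;200;100;255m[48;2;15;15;25m🬺[38;2;23;23;35m[48;2;200;100;255m🬬[38;2;35;35;50m[48;2;15;15;25m🬛[38;2;15;15;25m[48;2;35;35;50m🬰[38;2;15;15;25m[48;2;35;35;50m🬐[38;2;15;15;25m[48;2;35;35;50m🬰[38;2;23;23;35m[48;2;200;100;255m🬺[0m
[38;2;15;15;25m[48;2;15;15;25m [38;2;15;15;25m[48;2;15;15;25m [38;2;35;35;50m[48;2;15;15;25m▌[38;2;15;15;25m[48;2;15;15;25m [38;2;23;23;35m[48;2;200;100;255m🬺[38;2;200;100;255m[48;2;15;15;25m🬆[38;2;15;15;25m[48;2;15;15;25m [38;2;35;35;50m[48;2;15;15;25m▌[38;2;15;15;25m[48;2;15;15;25m [38;2;15;15;25m[48;2;35;35;50m▌[38;2;15;15;25m[48;2;15;15;25m [38;2;15;15;25m[48;2;15;15;25m [0m
</frame>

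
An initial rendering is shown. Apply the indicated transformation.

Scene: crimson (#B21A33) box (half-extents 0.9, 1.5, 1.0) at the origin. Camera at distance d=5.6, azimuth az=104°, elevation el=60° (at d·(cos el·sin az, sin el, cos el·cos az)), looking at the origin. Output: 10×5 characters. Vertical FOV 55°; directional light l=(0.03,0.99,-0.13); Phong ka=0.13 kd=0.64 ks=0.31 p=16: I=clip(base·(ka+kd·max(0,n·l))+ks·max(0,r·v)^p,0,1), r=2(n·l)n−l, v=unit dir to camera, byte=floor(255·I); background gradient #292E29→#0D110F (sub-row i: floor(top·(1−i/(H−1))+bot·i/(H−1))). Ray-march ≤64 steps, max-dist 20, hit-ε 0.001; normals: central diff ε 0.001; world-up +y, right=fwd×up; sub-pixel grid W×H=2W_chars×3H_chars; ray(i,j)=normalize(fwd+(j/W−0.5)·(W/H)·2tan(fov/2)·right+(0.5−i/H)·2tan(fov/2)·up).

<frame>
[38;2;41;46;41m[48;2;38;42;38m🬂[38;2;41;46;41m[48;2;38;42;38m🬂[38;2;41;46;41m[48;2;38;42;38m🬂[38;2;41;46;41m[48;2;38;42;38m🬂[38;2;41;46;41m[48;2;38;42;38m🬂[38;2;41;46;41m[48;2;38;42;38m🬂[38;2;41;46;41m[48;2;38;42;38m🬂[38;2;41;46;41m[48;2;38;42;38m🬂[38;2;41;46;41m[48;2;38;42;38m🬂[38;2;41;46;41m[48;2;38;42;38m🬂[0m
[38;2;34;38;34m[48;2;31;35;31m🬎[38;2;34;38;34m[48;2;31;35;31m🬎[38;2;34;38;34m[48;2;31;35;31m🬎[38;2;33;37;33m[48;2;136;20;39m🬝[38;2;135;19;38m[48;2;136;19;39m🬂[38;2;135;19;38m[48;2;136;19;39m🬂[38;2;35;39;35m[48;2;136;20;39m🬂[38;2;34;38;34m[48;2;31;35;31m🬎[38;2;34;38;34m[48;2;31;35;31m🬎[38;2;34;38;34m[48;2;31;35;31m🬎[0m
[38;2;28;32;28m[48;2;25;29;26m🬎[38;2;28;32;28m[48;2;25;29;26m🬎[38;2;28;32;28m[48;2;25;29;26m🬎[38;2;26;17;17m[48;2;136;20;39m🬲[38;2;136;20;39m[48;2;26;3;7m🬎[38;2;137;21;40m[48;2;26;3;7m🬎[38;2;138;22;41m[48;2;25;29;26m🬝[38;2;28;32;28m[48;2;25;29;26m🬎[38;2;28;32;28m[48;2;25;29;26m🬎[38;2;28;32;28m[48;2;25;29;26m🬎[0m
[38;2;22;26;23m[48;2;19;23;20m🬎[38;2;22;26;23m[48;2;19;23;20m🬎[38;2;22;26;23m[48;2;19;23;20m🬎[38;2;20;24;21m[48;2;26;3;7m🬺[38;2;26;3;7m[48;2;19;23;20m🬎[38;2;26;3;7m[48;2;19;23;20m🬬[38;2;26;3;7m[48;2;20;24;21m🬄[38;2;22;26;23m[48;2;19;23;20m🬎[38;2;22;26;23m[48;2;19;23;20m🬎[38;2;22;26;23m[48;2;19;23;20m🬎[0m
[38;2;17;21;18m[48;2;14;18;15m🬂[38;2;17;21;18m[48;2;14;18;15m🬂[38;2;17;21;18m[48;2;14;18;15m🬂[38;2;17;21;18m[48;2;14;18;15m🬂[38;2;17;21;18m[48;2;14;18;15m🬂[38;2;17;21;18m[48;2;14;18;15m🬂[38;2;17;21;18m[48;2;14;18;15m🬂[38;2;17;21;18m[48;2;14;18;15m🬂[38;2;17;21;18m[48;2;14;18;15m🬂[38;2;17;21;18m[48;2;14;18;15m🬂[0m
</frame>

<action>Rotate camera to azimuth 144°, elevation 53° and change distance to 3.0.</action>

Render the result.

<frame>
[38;2;135;19;38m[48;2;38;42;38m🬁[38;2;135;19;38m[48;2;26;3;7m🬬[38;2;135;19;38m[48;2;135;19;38m [38;2;135;19;38m[48;2;135;19;38m [38;2;135;19;38m[48;2;135;19;38m [38;2;135;19;38m[48;2;135;19;38m [38;2;135;19;38m[48;2;135;19;38m [38;2;135;19;38m[48;2;135;19;38m [38;2;135;19;38m[48;2;135;19;38m [38;2;135;19;38m[48;2;41;46;41m🬺[0m
[38;2;34;38;34m[48;2;31;35;31m🬎[38;2;32;36;32m[48;2;26;3;7m🬺[38;2;135;19;38m[48;2;26;3;7m🬬[38;2;135;19;38m[48;2;135;19;38m [38;2;135;19;38m[48;2;135;19;38m [38;2;135;19;38m[48;2;135;19;38m [38;2;135;19;38m[48;2;135;19;38m [38;2;135;19;38m[48;2;135;19;38m [38;2;135;19;38m[48;2;37;5;10m🬎[38;2;135;19;38m[48;2;37;5;10m🬂[0m
[38;2;28;32;28m[48;2;25;29;26m🬎[38;2;28;32;28m[48;2;25;29;26m🬎[38;2;26;30;27m[48;2;26;3;7m🬲[38;2;26;3;7m[48;2;135;19;38m🬏[38;2;135;19;38m[48;2;136;20;39m🬂[38;2;135;19;39m[48;2;136;20;39m🬂[38;2;135;19;39m[48;2;37;5;10m🬆[38;2;135;19;38m[48;2;37;5;10m🬀[38;2;37;5;10m[48;2;37;5;10m [38;2;37;5;10m[48;2;26;30;27m🬀[0m
[38;2;22;26;23m[48;2;19;23;20m🬎[38;2;22;26;23m[48;2;19;23;20m🬎[38;2;22;26;23m[48;2;19;23;20m🬎[38;2;26;3;7m[48;2;19;23;20m🬊[38;2;137;21;40m[48;2;34;4;9m🬂[38;2;37;5;10m[48;2;37;5;10m [38;2;37;5;10m[48;2;37;5;10m [38;2;37;5;10m[48;2;37;5;10m [38;2;37;5;10m[48;2;20;24;21m🬀[38;2;22;26;23m[48;2;19;23;20m🬎[0m
[38;2;17;21;18m[48;2;14;18;15m🬂[38;2;17;21;18m[48;2;14;18;15m🬂[38;2;17;21;18m[48;2;14;18;15m🬂[38;2;17;21;18m[48;2;14;18;15m🬂[38;2;34;4;9m[48;2;14;18;15m🬨[38;2;37;5;10m[48;2;37;5;10m [38;2;37;5;10m[48;2;13;17;15m🬆[38;2;37;5;10m[48;2;14;18;16m🬀[38;2;17;21;18m[48;2;14;18;15m🬂[38;2;17;21;18m[48;2;14;18;15m🬂[0m
</frame>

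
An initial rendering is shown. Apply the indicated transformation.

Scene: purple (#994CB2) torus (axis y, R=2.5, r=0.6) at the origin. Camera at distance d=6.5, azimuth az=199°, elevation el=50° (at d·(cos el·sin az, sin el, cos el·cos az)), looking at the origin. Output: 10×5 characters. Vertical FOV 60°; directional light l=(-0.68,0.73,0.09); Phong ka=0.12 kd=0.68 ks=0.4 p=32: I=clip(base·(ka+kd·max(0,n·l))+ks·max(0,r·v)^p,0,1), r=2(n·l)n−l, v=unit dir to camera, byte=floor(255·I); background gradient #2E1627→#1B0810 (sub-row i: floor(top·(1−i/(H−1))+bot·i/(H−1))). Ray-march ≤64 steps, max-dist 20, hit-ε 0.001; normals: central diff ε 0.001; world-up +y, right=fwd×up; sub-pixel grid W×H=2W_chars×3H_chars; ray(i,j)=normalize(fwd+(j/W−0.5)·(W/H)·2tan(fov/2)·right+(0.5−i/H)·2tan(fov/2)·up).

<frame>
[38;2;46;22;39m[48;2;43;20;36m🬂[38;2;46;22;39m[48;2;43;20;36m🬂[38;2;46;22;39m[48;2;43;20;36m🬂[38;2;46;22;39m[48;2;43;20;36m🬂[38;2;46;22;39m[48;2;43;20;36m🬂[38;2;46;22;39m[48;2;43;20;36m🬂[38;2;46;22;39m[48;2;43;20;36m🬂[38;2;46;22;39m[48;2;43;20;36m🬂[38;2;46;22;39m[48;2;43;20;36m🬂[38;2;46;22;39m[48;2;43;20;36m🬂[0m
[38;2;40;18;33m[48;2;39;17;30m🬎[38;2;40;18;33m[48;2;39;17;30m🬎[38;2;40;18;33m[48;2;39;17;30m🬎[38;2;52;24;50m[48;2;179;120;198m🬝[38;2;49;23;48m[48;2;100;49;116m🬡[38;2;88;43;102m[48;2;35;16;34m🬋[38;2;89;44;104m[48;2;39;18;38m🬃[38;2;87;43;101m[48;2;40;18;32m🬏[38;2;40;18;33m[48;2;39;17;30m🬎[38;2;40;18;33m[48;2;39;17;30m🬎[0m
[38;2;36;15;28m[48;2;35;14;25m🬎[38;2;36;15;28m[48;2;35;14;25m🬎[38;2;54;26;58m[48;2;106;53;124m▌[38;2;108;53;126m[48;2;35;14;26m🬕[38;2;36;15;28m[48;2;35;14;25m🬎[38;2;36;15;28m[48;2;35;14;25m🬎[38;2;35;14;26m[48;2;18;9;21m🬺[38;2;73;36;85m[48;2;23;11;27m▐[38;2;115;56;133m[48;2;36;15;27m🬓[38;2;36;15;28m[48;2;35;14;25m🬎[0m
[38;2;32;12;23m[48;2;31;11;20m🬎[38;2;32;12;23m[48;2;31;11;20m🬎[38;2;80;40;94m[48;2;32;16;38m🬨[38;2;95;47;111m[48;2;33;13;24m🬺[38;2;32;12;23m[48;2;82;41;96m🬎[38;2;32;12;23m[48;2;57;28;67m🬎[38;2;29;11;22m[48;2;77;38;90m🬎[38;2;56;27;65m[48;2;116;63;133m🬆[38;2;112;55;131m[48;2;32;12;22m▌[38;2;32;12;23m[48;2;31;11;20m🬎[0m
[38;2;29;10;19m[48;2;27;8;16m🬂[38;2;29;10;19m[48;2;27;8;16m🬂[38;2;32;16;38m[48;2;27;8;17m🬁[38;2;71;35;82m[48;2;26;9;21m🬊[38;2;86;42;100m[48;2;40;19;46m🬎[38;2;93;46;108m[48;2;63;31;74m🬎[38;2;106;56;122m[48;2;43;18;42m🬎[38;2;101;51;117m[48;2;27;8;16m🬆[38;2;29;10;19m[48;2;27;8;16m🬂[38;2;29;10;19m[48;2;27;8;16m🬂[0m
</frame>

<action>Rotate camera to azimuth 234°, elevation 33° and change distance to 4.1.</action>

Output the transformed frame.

<frame>
[38;2;46;22;39m[48;2;43;20;36m🬂[38;2;46;22;39m[48;2;43;20;36m🬂[38;2;46;22;39m[48;2;43;20;36m🬂[38;2;46;22;39m[48;2;43;20;36m🬂[38;2;46;22;39m[48;2;43;20;36m🬂[38;2;46;22;39m[48;2;43;20;36m🬂[38;2;46;22;39m[48;2;43;20;36m🬂[38;2;46;22;39m[48;2;43;20;36m🬂[38;2;46;22;39m[48;2;43;20;36m🬂[38;2;46;22;39m[48;2;43;20;36m🬂[0m
[38;2;40;18;33m[48;2;39;17;30m🬎[38;2;40;18;32m[48;2;104;51;121m🬝[38;2;40;18;33m[48;2;108;53;125m🬆[38;2;41;19;34m[48;2;114;57;134m🬂[38;2;41;19;34m[48;2;106;52;123m🬂[38;2;49;23;48m[48;2;96;47;112m🬡[38;2;49;23;50m[48;2;94;46;109m🬰[38;2;48;23;50m[48;2;93;45;108m🬰[38;2;40;18;33m[48;2;78;39;91m🬎[38;2;40;18;33m[48;2;39;17;30m🬎[0m
[38;2;37;16;29m[48;2;94;46;109m🬀[38;2;102;50;119m[48;2;83;41;96m🬎[38;2;97;48;114m[48;2;43;20;45m🬆[38;2;72;35;83m[48;2;35;14;26m🬂[38;2;22;11;26m[48;2;35;14;26m🬀[38;2;36;15;28m[48;2;35;14;25m🬎[38;2;18;9;21m[48;2;35;14;26m🬂[38;2;18;9;21m[48;2;35;14;25m🬊[38;2;48;24;56m[48;2;20;10;23m🬁[38;2;80;40;94m[48;2;47;23;54m🬊[0m
[38;2;93;46;109m[48;2;91;45;106m🬲[38;2;66;32;76m[48;2;83;41;97m🬉[38;2;66;33;77m[48;2;32;12;22m🬏[38;2;32;12;23m[48;2;31;11;20m🬎[38;2;32;12;23m[48;2;31;11;20m🬎[38;2;32;12;23m[48;2;31;11;20m🬎[38;2;32;12;23m[48;2;31;11;20m🬎[38;2;32;12;23m[48;2;31;11;20m🬎[38;2;28;12;27m[48;2;59;29;69m🬝[38;2;45;22;53m[48;2;76;37;88m🬄[0m
[38;2;97;48;113m[48;2;95;47;110m🬦[38;2;91;45;106m[48;2;97;48;113m🬂[38;2;79;39;92m[48;2;94;46;110m🬂[38;2;59;29;68m[48;2;89;44;104m🬂[38;2;29;10;19m[48;2;85;42;99m🬂[38;2;29;10;19m[48;2;83;41;96m🬂[38;2;33;14;31m[48;2;85;42;99m🬂[38;2;57;28;66m[48;2;91;45;106m🬂[38;2;77;38;90m[48;2;99;49;116m🬂[38;2;98;48;114m[48;2;111;55;129m🬆[0m
</frame>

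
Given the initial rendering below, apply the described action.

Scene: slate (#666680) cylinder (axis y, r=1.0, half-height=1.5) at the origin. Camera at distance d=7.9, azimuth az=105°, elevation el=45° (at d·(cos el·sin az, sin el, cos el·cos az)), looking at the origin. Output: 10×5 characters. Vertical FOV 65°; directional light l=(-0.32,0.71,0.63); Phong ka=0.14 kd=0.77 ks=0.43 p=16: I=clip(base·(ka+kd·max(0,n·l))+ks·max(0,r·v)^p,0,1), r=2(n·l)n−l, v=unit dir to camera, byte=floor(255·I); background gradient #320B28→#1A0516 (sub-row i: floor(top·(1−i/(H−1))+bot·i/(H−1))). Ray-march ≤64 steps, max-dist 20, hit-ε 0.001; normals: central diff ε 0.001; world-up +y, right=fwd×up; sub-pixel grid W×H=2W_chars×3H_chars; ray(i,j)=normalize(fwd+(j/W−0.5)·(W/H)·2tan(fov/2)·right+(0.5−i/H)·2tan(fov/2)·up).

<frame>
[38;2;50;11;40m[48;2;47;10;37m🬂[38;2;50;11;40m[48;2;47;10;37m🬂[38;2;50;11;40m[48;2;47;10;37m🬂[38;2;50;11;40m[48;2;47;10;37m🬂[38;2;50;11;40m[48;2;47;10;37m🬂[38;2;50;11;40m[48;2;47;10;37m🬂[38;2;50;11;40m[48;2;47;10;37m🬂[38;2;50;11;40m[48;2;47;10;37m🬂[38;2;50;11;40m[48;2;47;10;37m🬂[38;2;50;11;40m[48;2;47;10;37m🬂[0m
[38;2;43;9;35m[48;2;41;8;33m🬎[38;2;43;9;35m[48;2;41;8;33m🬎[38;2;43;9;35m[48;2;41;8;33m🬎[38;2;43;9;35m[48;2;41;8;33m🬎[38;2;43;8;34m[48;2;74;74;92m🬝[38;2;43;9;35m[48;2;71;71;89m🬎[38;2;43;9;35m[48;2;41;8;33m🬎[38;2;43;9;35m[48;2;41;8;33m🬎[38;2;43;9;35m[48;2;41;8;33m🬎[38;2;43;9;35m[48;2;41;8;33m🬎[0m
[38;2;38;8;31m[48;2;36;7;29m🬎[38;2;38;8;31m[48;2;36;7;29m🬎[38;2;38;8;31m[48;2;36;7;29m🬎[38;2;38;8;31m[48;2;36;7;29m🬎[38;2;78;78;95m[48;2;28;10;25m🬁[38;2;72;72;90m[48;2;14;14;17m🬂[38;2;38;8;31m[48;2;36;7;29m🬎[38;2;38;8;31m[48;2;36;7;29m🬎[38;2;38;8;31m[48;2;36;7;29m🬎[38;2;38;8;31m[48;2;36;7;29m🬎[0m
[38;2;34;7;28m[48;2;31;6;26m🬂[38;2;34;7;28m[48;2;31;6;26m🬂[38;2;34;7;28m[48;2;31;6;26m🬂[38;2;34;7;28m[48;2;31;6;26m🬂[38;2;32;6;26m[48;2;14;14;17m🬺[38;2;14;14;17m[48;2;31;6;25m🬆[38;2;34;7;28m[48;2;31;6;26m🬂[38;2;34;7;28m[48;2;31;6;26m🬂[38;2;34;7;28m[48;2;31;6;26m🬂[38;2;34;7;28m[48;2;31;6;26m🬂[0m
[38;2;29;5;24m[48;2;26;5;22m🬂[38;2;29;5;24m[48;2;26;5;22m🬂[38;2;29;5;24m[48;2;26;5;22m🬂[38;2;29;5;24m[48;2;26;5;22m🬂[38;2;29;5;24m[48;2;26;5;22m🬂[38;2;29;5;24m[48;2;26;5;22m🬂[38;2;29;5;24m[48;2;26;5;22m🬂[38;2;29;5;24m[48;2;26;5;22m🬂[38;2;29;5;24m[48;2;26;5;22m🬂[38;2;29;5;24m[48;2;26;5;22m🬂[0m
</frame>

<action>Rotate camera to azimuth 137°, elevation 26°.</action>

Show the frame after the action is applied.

<frame>
[38;2;50;11;40m[48;2;47;10;37m🬂[38;2;50;11;40m[48;2;47;10;37m🬂[38;2;50;11;40m[48;2;47;10;37m🬂[38;2;50;11;40m[48;2;47;10;37m🬂[38;2;50;11;40m[48;2;47;10;37m🬂[38;2;50;11;40m[48;2;47;10;37m🬂[38;2;50;11;40m[48;2;47;10;37m🬂[38;2;50;11;40m[48;2;47;10;37m🬂[38;2;50;11;40m[48;2;47;10;37m🬂[38;2;50;11;40m[48;2;47;10;37m🬂[0m
[38;2;43;9;35m[48;2;41;8;33m🬎[38;2;43;9;35m[48;2;41;8;33m🬎[38;2;43;9;35m[48;2;41;8;33m🬎[38;2;43;9;35m[48;2;41;8;33m🬎[38;2;43;9;35m[48;2;41;8;33m🬎[38;2;75;75;93m[48;2;43;8;34m🬏[38;2;43;9;35m[48;2;41;8;33m🬎[38;2;43;9;35m[48;2;41;8;33m🬎[38;2;43;9;35m[48;2;41;8;33m🬎[38;2;43;9;35m[48;2;41;8;33m🬎[0m
[38;2;38;8;31m[48;2;36;7;29m🬎[38;2;38;8;31m[48;2;36;7;29m🬎[38;2;38;8;31m[48;2;36;7;29m🬎[38;2;38;8;31m[48;2;36;7;29m🬎[38;2;37;7;30m[48;2;14;14;17m▌[38;2;14;14;17m[48;2;14;14;17m [38;2;38;8;31m[48;2;36;7;29m🬎[38;2;38;8;31m[48;2;36;7;29m🬎[38;2;38;8;31m[48;2;36;7;29m🬎[38;2;38;8;31m[48;2;36;7;29m🬎[0m
[38;2;34;7;28m[48;2;31;6;26m🬂[38;2;34;7;28m[48;2;31;6;26m🬂[38;2;34;7;28m[48;2;31;6;26m🬂[38;2;34;7;28m[48;2;31;6;26m🬂[38;2;32;6;26m[48;2;14;14;17m🬺[38;2;14;14;17m[48;2;31;6;25m🬆[38;2;34;7;28m[48;2;31;6;26m🬂[38;2;34;7;28m[48;2;31;6;26m🬂[38;2;34;7;28m[48;2;31;6;26m🬂[38;2;34;7;28m[48;2;31;6;26m🬂[0m
[38;2;29;5;24m[48;2;26;5;22m🬂[38;2;29;5;24m[48;2;26;5;22m🬂[38;2;29;5;24m[48;2;26;5;22m🬂[38;2;29;5;24m[48;2;26;5;22m🬂[38;2;29;5;24m[48;2;26;5;22m🬂[38;2;29;5;24m[48;2;26;5;22m🬂[38;2;29;5;24m[48;2;26;5;22m🬂[38;2;29;5;24m[48;2;26;5;22m🬂[38;2;29;5;24m[48;2;26;5;22m🬂[38;2;29;5;24m[48;2;26;5;22m🬂[0m
</frame>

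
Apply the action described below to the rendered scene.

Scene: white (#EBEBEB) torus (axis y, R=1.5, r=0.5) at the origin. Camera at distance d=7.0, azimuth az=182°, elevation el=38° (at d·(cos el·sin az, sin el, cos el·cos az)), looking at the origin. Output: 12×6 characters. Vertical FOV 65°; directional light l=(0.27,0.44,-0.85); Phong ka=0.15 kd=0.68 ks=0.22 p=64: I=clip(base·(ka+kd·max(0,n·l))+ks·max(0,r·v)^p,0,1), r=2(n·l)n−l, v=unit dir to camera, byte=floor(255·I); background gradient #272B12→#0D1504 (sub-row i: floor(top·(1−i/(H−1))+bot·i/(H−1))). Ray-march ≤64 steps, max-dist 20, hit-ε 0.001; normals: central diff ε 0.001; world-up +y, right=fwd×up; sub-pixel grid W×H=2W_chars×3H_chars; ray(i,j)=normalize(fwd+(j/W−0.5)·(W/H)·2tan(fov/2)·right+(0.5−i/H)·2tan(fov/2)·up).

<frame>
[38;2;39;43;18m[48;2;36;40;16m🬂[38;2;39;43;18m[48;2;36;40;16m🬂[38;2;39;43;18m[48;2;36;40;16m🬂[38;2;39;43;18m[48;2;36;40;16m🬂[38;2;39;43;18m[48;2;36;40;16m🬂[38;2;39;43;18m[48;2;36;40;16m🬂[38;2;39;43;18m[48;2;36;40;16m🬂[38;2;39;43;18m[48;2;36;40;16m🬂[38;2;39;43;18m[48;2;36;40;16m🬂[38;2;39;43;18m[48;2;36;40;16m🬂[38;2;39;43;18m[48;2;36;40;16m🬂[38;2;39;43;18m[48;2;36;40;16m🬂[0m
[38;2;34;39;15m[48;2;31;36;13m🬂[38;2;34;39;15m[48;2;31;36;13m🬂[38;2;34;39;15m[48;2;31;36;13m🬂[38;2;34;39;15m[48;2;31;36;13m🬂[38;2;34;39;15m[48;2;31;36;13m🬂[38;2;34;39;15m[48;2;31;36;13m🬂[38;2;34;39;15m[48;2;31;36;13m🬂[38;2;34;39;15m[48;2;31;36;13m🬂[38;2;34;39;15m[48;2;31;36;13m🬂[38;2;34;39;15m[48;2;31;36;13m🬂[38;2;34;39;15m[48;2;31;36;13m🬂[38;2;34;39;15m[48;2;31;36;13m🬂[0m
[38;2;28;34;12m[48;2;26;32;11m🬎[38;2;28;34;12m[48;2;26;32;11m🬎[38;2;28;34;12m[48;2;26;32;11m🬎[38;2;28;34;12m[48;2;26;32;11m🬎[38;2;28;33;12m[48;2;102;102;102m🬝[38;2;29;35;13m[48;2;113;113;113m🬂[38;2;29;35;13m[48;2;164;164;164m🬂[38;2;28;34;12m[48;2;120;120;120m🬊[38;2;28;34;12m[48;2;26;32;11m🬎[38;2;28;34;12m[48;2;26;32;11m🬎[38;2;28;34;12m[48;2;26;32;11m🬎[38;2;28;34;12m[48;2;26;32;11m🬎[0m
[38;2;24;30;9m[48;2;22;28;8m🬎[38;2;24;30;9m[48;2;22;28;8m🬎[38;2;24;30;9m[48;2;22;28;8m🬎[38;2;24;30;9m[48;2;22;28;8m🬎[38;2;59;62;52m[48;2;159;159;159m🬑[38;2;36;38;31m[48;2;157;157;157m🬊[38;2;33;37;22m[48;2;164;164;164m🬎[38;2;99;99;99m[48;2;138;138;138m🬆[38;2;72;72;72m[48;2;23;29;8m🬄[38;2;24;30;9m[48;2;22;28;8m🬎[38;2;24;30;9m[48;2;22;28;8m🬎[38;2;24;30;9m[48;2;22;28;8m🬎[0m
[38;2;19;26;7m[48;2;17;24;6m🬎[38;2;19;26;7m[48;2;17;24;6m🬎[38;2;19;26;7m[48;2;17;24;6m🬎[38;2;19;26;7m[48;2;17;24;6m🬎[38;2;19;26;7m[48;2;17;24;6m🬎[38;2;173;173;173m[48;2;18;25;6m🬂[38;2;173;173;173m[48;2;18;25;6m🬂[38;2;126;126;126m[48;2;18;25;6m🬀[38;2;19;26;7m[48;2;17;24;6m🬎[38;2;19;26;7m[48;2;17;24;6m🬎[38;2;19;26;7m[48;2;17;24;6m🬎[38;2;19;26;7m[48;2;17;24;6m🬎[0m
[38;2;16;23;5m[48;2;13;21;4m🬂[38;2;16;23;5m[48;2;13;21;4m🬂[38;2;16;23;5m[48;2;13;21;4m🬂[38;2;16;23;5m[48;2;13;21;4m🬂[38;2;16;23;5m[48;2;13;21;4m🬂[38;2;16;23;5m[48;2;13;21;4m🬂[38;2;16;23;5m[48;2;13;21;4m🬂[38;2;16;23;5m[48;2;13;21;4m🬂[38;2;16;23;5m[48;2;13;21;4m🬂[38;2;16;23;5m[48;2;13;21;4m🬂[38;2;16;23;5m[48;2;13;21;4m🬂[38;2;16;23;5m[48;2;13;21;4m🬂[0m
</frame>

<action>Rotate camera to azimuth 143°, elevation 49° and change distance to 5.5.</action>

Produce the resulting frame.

<frame>
[38;2;39;43;18m[48;2;36;40;16m🬂[38;2;39;43;18m[48;2;36;40;16m🬂[38;2;39;43;18m[48;2;36;40;16m🬂[38;2;39;43;18m[48;2;36;40;16m🬂[38;2;39;43;18m[48;2;36;40;16m🬂[38;2;39;43;18m[48;2;36;40;16m🬂[38;2;39;43;18m[48;2;36;40;16m🬂[38;2;39;43;18m[48;2;36;40;16m🬂[38;2;39;43;18m[48;2;36;40;16m🬂[38;2;39;43;18m[48;2;36;40;16m🬂[38;2;39;43;18m[48;2;36;40;16m🬂[38;2;39;43;18m[48;2;36;40;16m🬂[0m
[38;2;34;39;15m[48;2;31;36;13m🬂[38;2;34;39;15m[48;2;31;36;13m🬂[38;2;34;39;15m[48;2;31;36;13m🬂[38;2;34;39;15m[48;2;31;36;13m🬂[38;2;34;39;15m[48;2;31;36;13m🬂[38;2;34;39;15m[48;2;31;36;13m🬂[38;2;34;39;15m[48;2;31;36;13m🬂[38;2;34;39;15m[48;2;31;36;13m🬂[38;2;34;39;15m[48;2;31;36;13m🬂[38;2;34;39;15m[48;2;31;36;13m🬂[38;2;34;39;15m[48;2;31;36;13m🬂[38;2;34;39;15m[48;2;31;36;13m🬂[0m
[38;2;28;34;12m[48;2;26;32;11m🬎[38;2;28;34;12m[48;2;26;32;11m🬎[38;2;28;34;12m[48;2;26;32;11m🬎[38;2;28;34;12m[48;2;26;32;11m🬎[38;2;38;42;28m[48;2;125;125;125m🬆[38;2;166;166;166m[48;2;66;69;59m🬜[38;2;158;158;158m[48;2;26;32;11m🬎[38;2;55;57;50m[48;2;113;113;113m🬯[38;2;98;98;98m[48;2;28;33;12m🬓[38;2;28;34;12m[48;2;26;32;11m🬎[38;2;28;34;12m[48;2;26;32;11m🬎[38;2;28;34;12m[48;2;26;32;11m🬎[0m
[38;2;24;30;9m[48;2;22;28;8m🬎[38;2;24;30;9m[48;2;22;28;8m🬎[38;2;24;30;9m[48;2;22;28;8m🬎[38;2;89;89;89m[48;2;23;29;9m▐[38;2;82;82;82m[48;2;112;112;112m🬉[38;2;26;31;14m[48;2;78;78;78m🬬[38;2;24;30;9m[48;2;35;35;35m🬎[38;2;31;35;24m[48;2;92;92;92m🬎[38;2;105;105;105m[48;2;152;152;152m🬄[38;2;24;30;9m[48;2;22;28;8m🬎[38;2;24;30;9m[48;2;22;28;8m🬎[38;2;24;30;9m[48;2;22;28;8m🬎[0m
[38;2;19;26;7m[48;2;17;24;6m🬎[38;2;19;26;7m[48;2;17;24;6m🬎[38;2;19;26;7m[48;2;17;24;6m🬎[38;2;19;26;7m[48;2;17;24;6m🬎[38;2;144;144;144m[48;2;17;24;6m🬊[38;2;154;154;154m[48;2;17;24;6m🬬[38;2;129;129;129m[48;2;188;188;188m🬂[38;2;175;175;175m[48;2;17;24;6m🬎[38;2;184;184;184m[48;2;18;25;6m🬀[38;2;19;26;7m[48;2;17;24;6m🬎[38;2;19;26;7m[48;2;17;24;6m🬎[38;2;19;26;7m[48;2;17;24;6m🬎[0m
[38;2;16;23;5m[48;2;13;21;4m🬂[38;2;16;23;5m[48;2;13;21;4m🬂[38;2;16;23;5m[48;2;13;21;4m🬂[38;2;16;23;5m[48;2;13;21;4m🬂[38;2;16;23;5m[48;2;13;21;4m🬂[38;2;16;23;5m[48;2;13;21;4m🬂[38;2;16;23;5m[48;2;13;21;4m🬂[38;2;16;23;5m[48;2;13;21;4m🬂[38;2;16;23;5m[48;2;13;21;4m🬂[38;2;16;23;5m[48;2;13;21;4m🬂[38;2;16;23;5m[48;2;13;21;4m🬂[38;2;16;23;5m[48;2;13;21;4m🬂[0m
</frame>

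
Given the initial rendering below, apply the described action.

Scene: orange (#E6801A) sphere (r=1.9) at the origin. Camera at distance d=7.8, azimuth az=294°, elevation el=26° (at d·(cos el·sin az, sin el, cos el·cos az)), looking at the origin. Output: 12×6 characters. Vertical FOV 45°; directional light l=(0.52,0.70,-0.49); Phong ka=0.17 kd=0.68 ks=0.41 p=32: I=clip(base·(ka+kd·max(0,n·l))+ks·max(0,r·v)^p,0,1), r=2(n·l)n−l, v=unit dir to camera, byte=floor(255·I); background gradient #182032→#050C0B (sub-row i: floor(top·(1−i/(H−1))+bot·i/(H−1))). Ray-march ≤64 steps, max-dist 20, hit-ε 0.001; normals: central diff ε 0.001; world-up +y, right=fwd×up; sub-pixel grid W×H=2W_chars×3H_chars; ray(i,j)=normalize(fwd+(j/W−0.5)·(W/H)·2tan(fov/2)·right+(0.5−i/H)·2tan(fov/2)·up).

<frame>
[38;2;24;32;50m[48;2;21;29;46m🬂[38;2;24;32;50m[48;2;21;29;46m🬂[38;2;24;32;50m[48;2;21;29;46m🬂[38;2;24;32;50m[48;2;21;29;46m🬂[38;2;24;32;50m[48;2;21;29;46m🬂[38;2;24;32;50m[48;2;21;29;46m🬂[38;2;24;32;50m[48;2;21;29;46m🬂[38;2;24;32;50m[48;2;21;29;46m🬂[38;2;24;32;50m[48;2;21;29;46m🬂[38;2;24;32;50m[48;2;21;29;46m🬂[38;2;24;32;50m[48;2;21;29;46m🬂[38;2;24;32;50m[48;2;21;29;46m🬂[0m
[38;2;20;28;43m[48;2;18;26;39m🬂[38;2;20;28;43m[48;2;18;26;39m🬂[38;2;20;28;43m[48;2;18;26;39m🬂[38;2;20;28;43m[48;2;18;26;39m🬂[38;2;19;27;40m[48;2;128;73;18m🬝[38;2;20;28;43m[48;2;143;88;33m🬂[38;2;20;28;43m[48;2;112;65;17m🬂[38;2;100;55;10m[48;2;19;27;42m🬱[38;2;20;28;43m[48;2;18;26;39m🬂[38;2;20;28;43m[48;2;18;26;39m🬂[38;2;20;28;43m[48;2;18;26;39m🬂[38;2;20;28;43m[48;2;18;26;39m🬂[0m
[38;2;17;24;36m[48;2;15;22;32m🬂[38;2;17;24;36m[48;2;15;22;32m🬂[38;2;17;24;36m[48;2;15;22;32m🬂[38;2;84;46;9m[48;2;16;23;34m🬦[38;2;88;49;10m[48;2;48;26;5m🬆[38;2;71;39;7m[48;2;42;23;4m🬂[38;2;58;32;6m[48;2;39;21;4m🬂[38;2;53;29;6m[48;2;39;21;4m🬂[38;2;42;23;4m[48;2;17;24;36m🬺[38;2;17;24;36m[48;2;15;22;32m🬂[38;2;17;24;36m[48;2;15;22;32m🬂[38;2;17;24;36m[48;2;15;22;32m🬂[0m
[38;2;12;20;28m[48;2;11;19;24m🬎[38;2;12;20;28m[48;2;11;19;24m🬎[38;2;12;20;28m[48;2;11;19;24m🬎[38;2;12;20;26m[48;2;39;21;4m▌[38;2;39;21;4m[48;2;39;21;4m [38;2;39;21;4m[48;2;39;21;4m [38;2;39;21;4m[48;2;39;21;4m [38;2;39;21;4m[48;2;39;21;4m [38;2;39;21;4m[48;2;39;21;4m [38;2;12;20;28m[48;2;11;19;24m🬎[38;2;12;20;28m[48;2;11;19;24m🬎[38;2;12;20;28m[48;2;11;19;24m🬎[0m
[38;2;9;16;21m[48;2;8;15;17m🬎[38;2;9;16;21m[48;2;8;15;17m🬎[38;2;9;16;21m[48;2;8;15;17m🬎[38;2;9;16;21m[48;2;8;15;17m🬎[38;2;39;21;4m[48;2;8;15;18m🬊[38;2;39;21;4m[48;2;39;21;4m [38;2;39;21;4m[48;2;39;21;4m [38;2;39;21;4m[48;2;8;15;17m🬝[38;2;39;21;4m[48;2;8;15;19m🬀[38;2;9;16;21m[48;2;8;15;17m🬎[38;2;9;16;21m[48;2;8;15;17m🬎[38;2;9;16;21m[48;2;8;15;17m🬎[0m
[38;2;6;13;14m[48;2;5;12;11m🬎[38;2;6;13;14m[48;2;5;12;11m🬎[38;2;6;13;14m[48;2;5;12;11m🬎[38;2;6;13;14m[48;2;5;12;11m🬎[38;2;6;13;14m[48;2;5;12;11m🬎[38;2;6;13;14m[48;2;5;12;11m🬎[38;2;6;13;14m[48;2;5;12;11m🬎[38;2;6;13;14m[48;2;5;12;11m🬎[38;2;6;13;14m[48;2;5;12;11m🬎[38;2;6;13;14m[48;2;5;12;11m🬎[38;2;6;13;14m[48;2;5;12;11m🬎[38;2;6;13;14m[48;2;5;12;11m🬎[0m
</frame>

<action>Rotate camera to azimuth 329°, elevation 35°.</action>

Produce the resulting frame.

<frame>
[38;2;24;32;50m[48;2;21;29;46m🬂[38;2;24;32;50m[48;2;21;29;46m🬂[38;2;24;32;50m[48;2;21;29;46m🬂[38;2;24;32;50m[48;2;21;29;46m🬂[38;2;24;32;50m[48;2;21;29;46m🬂[38;2;24;32;50m[48;2;21;29;46m🬂[38;2;24;32;50m[48;2;21;29;46m🬂[38;2;24;32;50m[48;2;21;29;46m🬂[38;2;24;32;50m[48;2;21;29;46m🬂[38;2;24;32;50m[48;2;21;29;46m🬂[38;2;24;32;50m[48;2;21;29;46m🬂[38;2;24;32;50m[48;2;21;29;46m🬂[0m
[38;2;20;28;43m[48;2;18;26;39m🬂[38;2;20;28;43m[48;2;18;26;39m🬂[38;2;20;28;43m[48;2;18;26;39m🬂[38;2;20;28;43m[48;2;18;26;39m🬂[38;2;19;27;40m[48;2;107;59;12m🬝[38;2;20;28;43m[48;2;126;70;14m🬂[38;2;20;28;43m[48;2;154;96;37m🬂[38;2;154;90;27m[48;2;19;27;42m🬱[38;2;20;28;43m[48;2;18;26;39m🬂[38;2;20;28;43m[48;2;18;26;39m🬂[38;2;20;28;43m[48;2;18;26;39m🬂[38;2;20;28;43m[48;2;18;26;39m🬂[0m
[38;2;17;24;36m[48;2;15;22;32m🬂[38;2;17;24;36m[48;2;15;22;32m🬂[38;2;17;24;36m[48;2;15;22;32m🬂[38;2;16;23;34m[48;2;47;25;5m🬕[38;2;76;42;8m[48;2;44;24;4m🬂[38;2;77;43;8m[48;2;45;25;4m🬂[38;2;85;47;9m[48;2;50;27;5m🬂[38;2;91;51;10m[48;2;55;30;5m🬊[38;2;96;53;10m[48;2;39;29;21m🬪[38;2;17;24;36m[48;2;15;22;32m🬂[38;2;17;24;36m[48;2;15;22;32m🬂[38;2;17;24;36m[48;2;15;22;32m🬂[0m
[38;2;12;20;28m[48;2;11;19;24m🬎[38;2;12;20;28m[48;2;11;19;24m🬎[38;2;12;20;28m[48;2;11;19;24m🬎[38;2;12;20;26m[48;2;39;21;4m▌[38;2;39;21;4m[48;2;39;21;4m [38;2;39;21;4m[48;2;39;21;4m [38;2;39;21;4m[48;2;39;21;4m [38;2;39;21;4m[48;2;39;21;4m [38;2;39;21;4m[48;2;48;27;5m🬺[38;2;12;20;28m[48;2;11;19;24m🬎[38;2;12;20;28m[48;2;11;19;24m🬎[38;2;12;20;28m[48;2;11;19;24m🬎[0m
[38;2;9;16;21m[48;2;8;15;17m🬎[38;2;9;16;21m[48;2;8;15;17m🬎[38;2;9;16;21m[48;2;8;15;17m🬎[38;2;9;16;21m[48;2;8;15;17m🬎[38;2;39;21;4m[48;2;8;15;18m🬊[38;2;39;21;4m[48;2;39;21;4m [38;2;39;21;4m[48;2;39;21;4m [38;2;39;21;4m[48;2;8;15;17m🬝[38;2;39;21;4m[48;2;8;15;19m🬀[38;2;9;16;21m[48;2;8;15;17m🬎[38;2;9;16;21m[48;2;8;15;17m🬎[38;2;9;16;21m[48;2;8;15;17m🬎[0m
[38;2;6;13;14m[48;2;5;12;11m🬎[38;2;6;13;14m[48;2;5;12;11m🬎[38;2;6;13;14m[48;2;5;12;11m🬎[38;2;6;13;14m[48;2;5;12;11m🬎[38;2;6;13;14m[48;2;5;12;11m🬎[38;2;6;13;14m[48;2;5;12;11m🬎[38;2;6;13;14m[48;2;5;12;11m🬎[38;2;6;13;14m[48;2;5;12;11m🬎[38;2;6;13;14m[48;2;5;12;11m🬎[38;2;6;13;14m[48;2;5;12;11m🬎[38;2;6;13;14m[48;2;5;12;11m🬎[38;2;6;13;14m[48;2;5;12;11m🬎[0m
</frame>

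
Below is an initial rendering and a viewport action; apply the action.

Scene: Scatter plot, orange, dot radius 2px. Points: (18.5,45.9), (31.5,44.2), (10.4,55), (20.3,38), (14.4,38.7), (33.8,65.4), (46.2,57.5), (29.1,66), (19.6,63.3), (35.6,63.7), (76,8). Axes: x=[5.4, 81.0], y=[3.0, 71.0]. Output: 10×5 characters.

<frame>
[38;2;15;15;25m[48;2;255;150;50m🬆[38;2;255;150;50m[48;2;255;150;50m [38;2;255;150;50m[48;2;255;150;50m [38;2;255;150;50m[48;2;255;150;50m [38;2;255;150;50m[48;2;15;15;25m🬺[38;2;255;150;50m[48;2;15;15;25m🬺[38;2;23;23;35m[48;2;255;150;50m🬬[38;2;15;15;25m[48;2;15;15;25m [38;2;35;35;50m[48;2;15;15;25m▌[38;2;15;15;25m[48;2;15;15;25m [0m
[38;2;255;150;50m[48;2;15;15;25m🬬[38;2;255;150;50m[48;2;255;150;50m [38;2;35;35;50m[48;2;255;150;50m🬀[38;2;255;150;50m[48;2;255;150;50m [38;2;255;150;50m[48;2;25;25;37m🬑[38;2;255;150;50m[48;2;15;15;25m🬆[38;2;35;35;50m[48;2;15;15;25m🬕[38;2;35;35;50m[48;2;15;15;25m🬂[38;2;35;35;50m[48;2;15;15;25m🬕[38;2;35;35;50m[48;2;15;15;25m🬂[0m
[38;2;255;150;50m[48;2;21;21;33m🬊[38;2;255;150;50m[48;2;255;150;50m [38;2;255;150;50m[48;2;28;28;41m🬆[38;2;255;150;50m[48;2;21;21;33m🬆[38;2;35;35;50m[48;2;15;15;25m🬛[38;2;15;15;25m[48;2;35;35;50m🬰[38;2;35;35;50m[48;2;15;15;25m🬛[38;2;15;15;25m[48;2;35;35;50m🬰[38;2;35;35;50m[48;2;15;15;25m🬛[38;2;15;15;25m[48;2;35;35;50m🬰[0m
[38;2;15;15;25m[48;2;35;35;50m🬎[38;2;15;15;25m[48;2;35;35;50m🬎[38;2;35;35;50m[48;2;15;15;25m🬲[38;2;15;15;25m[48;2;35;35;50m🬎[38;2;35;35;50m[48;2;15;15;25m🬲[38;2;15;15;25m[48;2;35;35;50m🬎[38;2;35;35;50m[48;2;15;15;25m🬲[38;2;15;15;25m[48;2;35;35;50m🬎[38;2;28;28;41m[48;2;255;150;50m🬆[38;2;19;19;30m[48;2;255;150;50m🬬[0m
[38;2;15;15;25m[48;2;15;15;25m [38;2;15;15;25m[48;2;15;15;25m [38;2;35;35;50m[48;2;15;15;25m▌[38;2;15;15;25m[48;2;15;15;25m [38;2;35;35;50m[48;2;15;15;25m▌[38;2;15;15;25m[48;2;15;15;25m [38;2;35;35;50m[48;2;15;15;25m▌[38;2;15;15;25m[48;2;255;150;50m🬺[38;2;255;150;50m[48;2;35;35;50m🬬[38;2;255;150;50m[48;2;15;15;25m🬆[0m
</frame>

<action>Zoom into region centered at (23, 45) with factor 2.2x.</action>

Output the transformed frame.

<frame>
[38;2;15;15;25m[48;2;255;150;50m🬆[38;2;255;150;50m[48;2;15;15;25m🬺[38;2;23;23;35m[48;2;255;150;50m🬬[38;2;15;15;25m[48;2;15;15;25m [38;2;35;35;50m[48;2;15;15;25m▌[38;2;15;15;25m[48;2;15;15;25m [38;2;35;35;50m[48;2;15;15;25m▌[38;2;15;15;25m[48;2;15;15;25m [38;2;35;35;50m[48;2;15;15;25m▌[38;2;15;15;25m[48;2;15;15;25m [0m
[38;2;255;150;50m[48;2;19;19;30m🬁[38;2;255;150;50m[48;2;15;15;25m🬆[38;2;35;35;50m[48;2;15;15;25m🬕[38;2;28;28;41m[48;2;255;150;50m🬆[38;2;27;27;40m[48;2;255;150;50m🬬[38;2;35;35;50m[48;2;15;15;25m🬂[38;2;35;35;50m[48;2;15;15;25m🬕[38;2;23;23;35m[48;2;255;150;50m🬬[38;2;35;35;50m[48;2;15;15;25m🬕[38;2;35;35;50m[48;2;15;15;25m🬂[0m
[38;2;15;15;25m[48;2;35;35;50m🬰[38;2;23;23;35m[48;2;255;150;50m🬝[38;2;35;35;50m[48;2;255;150;50m🬈[38;2;255;150;50m[48;2;15;15;25m🬬[38;2;255;150;50m[48;2;25;25;37m🬕[38;2;15;15;25m[48;2;35;35;50m🬰[38;2;35;35;50m[48;2;255;150;50m🬐[38;2;255;150;50m[48;2;255;150;50m [38;2;27;27;40m[48;2;255;150;50m🬸[38;2;15;15;25m[48;2;35;35;50m🬰[0m
[38;2;15;15;25m[48;2;35;35;50m🬎[38;2;255;150;50m[48;2;28;28;41m🬊[38;2;255;150;50m[48;2;35;35;50m🬝[38;2;255;150;50m[48;2;35;35;50m🬬[38;2;255;150;50m[48;2;255;150;50m [38;2;23;23;35m[48;2;255;150;50m🬸[38;2;35;35;50m[48;2;15;15;25m🬲[38;2;255;150;50m[48;2;23;23;35m🬀[38;2;35;35;50m[48;2;15;15;25m🬲[38;2;15;15;25m[48;2;35;35;50m🬎[0m
[38;2;15;15;25m[48;2;15;15;25m [38;2;15;15;25m[48;2;15;15;25m [38;2;35;35;50m[48;2;15;15;25m▌[38;2;15;15;25m[48;2;15;15;25m [38;2;255;150;50m[48;2;23;23;35m🬀[38;2;15;15;25m[48;2;15;15;25m [38;2;35;35;50m[48;2;15;15;25m▌[38;2;15;15;25m[48;2;15;15;25m [38;2;35;35;50m[48;2;15;15;25m▌[38;2;15;15;25m[48;2;15;15;25m [0m
</frame>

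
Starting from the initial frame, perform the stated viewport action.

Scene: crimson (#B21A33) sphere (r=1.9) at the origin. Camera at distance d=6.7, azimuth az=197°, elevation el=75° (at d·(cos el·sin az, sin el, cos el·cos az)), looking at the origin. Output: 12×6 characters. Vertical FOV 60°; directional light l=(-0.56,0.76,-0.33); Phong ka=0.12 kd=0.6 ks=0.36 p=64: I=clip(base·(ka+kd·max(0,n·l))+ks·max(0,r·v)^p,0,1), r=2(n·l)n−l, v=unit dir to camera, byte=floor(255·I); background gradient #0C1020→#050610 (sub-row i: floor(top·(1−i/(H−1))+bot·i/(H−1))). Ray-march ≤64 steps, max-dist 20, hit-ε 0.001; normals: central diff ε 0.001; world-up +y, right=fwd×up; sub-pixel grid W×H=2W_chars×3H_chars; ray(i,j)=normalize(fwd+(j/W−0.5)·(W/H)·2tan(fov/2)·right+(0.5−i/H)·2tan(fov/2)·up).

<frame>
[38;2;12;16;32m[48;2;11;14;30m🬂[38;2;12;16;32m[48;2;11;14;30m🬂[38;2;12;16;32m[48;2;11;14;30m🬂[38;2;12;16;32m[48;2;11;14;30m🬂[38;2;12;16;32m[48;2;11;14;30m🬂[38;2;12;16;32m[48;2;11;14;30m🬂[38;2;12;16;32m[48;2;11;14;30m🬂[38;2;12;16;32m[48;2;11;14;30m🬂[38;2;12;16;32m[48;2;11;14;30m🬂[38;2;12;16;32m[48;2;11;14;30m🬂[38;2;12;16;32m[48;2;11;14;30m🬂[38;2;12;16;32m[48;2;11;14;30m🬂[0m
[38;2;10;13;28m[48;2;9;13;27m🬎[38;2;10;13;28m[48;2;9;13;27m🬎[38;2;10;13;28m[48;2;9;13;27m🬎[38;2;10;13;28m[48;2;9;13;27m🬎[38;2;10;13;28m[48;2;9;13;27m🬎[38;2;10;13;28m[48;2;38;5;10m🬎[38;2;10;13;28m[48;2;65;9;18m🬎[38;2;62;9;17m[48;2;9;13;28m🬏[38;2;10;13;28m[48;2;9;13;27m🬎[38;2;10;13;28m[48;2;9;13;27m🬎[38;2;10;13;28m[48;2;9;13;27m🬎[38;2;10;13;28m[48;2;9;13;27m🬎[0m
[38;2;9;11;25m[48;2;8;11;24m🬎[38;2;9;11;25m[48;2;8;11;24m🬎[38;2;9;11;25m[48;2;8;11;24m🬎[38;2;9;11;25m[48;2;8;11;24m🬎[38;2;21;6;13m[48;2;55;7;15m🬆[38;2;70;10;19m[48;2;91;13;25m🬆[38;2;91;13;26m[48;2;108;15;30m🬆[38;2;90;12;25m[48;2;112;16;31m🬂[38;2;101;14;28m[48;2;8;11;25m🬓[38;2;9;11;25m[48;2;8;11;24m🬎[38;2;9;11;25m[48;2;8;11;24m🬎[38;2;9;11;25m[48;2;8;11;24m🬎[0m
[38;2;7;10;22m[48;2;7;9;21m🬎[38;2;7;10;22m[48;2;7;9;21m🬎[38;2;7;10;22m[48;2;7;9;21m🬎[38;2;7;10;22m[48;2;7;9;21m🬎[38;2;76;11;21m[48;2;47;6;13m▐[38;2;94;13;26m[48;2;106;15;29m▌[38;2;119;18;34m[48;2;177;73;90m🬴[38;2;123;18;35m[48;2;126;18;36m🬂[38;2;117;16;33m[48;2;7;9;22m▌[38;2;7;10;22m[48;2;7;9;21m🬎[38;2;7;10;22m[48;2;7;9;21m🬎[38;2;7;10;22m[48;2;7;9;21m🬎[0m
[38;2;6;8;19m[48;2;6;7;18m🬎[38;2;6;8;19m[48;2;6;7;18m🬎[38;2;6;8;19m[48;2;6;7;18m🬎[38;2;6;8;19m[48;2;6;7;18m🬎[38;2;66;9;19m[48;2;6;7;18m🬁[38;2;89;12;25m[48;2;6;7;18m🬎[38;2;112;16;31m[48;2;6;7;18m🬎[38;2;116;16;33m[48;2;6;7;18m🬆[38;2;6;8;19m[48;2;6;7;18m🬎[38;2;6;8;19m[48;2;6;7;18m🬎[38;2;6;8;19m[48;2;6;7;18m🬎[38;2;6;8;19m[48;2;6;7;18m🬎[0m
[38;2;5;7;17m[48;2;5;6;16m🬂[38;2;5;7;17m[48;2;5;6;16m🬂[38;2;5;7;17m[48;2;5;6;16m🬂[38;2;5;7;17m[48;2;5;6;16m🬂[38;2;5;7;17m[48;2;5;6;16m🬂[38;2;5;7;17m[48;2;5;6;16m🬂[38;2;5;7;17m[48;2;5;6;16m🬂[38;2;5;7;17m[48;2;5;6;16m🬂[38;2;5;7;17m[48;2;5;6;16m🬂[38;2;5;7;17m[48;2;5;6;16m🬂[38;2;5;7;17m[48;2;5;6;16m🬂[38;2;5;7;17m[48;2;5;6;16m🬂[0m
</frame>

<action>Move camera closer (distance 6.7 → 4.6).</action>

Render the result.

<frame>
[38;2;12;16;32m[48;2;11;14;30m🬂[38;2;12;16;32m[48;2;11;14;30m🬂[38;2;12;16;32m[48;2;11;14;30m🬂[38;2;12;16;32m[48;2;11;14;30m🬂[38;2;12;16;32m[48;2;11;14;30m🬂[38;2;11;15;31m[48;2;30;4;8m🬝[38;2;11;15;31m[48;2;43;6;12m🬎[38;2;12;16;32m[48;2;11;14;30m🬂[38;2;12;16;32m[48;2;11;14;30m🬂[38;2;12;16;32m[48;2;11;14;30m🬂[38;2;12;16;32m[48;2;11;14;30m🬂[38;2;12;16;32m[48;2;11;14;30m🬂[0m
[38;2;10;13;28m[48;2;9;13;27m🬎[38;2;10;13;28m[48;2;9;13;27m🬎[38;2;10;13;28m[48;2;9;13;27m🬎[38;2;12;11;23m[48;2;48;7;13m🬝[38;2;10;14;29m[48;2;59;8;16m🬀[38;2;63;8;17m[48;2;81;11;23m🬂[38;2;79;11;22m[48;2;94;13;26m🬆[38;2;78;11;22m[48;2;97;13;27m🬂[38;2;10;14;29m[48;2;91;13;25m🬂[38;2;10;13;28m[48;2;9;13;27m🬎[38;2;10;13;28m[48;2;9;13;27m🬎[38;2;10;13;28m[48;2;9;13;27m🬎[0m
[38;2;9;11;25m[48;2;8;11;24m🬎[38;2;9;11;25m[48;2;8;11;24m🬎[38;2;8;11;25m[48;2;21;3;6m🬝[38;2;44;6;12m[48;2;64;9;18m🬄[38;2;76;10;21m[48;2;86;12;24m🬄[38;2;93;13;26m[48;2;101;14;29m🬆[38;2;104;14;29m[48;2;111;16;31m🬆[38;2;110;15;31m[48;2;117;16;33m🬆[38;2;110;16;31m[48;2;118;16;33m🬂[38;2;9;11;25m[48;2;107;15;30m🬉[38;2;9;11;25m[48;2;8;11;24m🬎[38;2;9;11;25m[48;2;8;11;24m🬎[0m
[38;2;7;10;22m[48;2;7;9;21m🬎[38;2;7;10;22m[48;2;7;9;21m🬎[38;2;26;3;7m[48;2;7;9;21m🬉[38;2;63;9;17m[48;2;78;11;22m▌[38;2;89;12;25m[48;2;97;14;27m▌[38;2;104;15;29m[48;2;109;15;31m▌[38;2;117;18;34m[48;2;140;38;55m🬴[38;2;129;24;41m[48;2;208;103;120m🬸[38;2;123;18;35m[48;2;126;18;36m🬂[38;2;116;16;33m[48;2;7;9;21m🬝[38;2;7;10;22m[48;2;7;9;21m🬎[38;2;7;10;22m[48;2;7;9;21m🬎[0m
[38;2;6;8;19m[48;2;6;7;18m🬎[38;2;6;8;19m[48;2;6;7;18m🬎[38;2;6;8;19m[48;2;6;7;18m🬎[38;2;64;9;18m[48;2;6;7;18m🬨[38;2;97;13;27m[48;2;86;12;24m▐[38;2;110;16;31m[48;2;104;15;29m▐[38;2;120;17;34m[48;2;115;16;32m▐[38;2;125;18;35m[48;2;122;17;34m🬎[38;2;125;17;35m[48;2;109;15;31m🬝[38;2;122;17;35m[48;2;6;7;18m🬀[38;2;6;8;19m[48;2;6;7;18m🬎[38;2;6;8;19m[48;2;6;7;18m🬎[0m
[38;2;5;7;17m[48;2;5;6;16m🬂[38;2;5;7;17m[48;2;5;6;16m🬂[38;2;5;7;17m[48;2;5;6;16m🬂[38;2;5;7;17m[48;2;5;6;16m🬂[38;2;83;12;24m[48;2;5;6;16m🬁[38;2;93;13;26m[48;2;5;6;16m🬊[38;2;102;14;28m[48;2;5;6;16m🬎[38;2;115;16;33m[48;2;5;6;16m🬂[38;2;5;7;17m[48;2;5;6;16m🬂[38;2;5;7;17m[48;2;5;6;16m🬂[38;2;5;7;17m[48;2;5;6;16m🬂[38;2;5;7;17m[48;2;5;6;16m🬂[0m
</frame>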